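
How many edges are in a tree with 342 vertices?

A tree on n vertices always has exactly n - 1 edges.
For n = 342: edges = 342 - 1 = 341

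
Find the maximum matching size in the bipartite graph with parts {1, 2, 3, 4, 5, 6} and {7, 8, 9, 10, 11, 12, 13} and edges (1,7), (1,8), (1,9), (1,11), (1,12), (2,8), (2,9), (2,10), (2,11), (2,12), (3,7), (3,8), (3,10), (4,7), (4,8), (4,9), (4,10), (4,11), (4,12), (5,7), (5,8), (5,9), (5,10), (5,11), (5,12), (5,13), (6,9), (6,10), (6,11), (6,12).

Step 1: List the neighbors of each left vertex:
  1: 7, 8, 9, 11, 12
  2: 8, 9, 10, 11, 12
  3: 7, 8, 10
  4: 7, 8, 9, 10, 11, 12
  5: 7, 8, 9, 10, 11, 12, 13
  6: 9, 10, 11, 12

Step 2: Greedily match left vertices, then look for augmenting paths:
  Match 1 -- 7
  Match 2 -- 8
  Match 3 -- 10
  Match 4 -- 9
  Match 5 -- 11
  Match 6 -- 12
  No augmenting path remains.

Step 3: Verify this is maximum:
  Matching size 6 = min(|L|, |R|) = min(6, 7), which is an upper bound, so this matching is maximum.

Maximum matching: {(1,7), (2,8), (3,10), (4,9), (5,11), (6,12)}
Size: 6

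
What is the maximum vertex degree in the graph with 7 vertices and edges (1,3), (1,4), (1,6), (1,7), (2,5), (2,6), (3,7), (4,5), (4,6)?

Step 1: Count edges incident to each vertex:
  deg(1) = 4 (neighbors: 3, 4, 6, 7)
  deg(2) = 2 (neighbors: 5, 6)
  deg(3) = 2 (neighbors: 1, 7)
  deg(4) = 3 (neighbors: 1, 5, 6)
  deg(5) = 2 (neighbors: 2, 4)
  deg(6) = 3 (neighbors: 1, 2, 4)
  deg(7) = 2 (neighbors: 1, 3)

Step 2: Find maximum:
  max(4, 2, 2, 3, 2, 3, 2) = 4 (vertex 1)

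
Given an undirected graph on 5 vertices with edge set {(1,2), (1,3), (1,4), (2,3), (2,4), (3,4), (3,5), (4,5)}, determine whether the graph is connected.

Step 1: Build adjacency list from edges:
  1: 2, 3, 4
  2: 1, 3, 4
  3: 1, 2, 4, 5
  4: 1, 2, 3, 5
  5: 3, 4

Step 2: Run BFS/DFS from vertex 1:
  Visited: {1, 2, 3, 4, 5}
  Reached 5 of 5 vertices

Step 3: All 5 vertices reached from vertex 1, so the graph is connected.
Answer: Yes, the graph is connected.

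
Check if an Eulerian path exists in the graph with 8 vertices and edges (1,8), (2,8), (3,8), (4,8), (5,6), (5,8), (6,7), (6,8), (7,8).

Step 1: Find the degree of each vertex:
  deg(1) = 1
  deg(2) = 1
  deg(3) = 1
  deg(4) = 1
  deg(5) = 2
  deg(6) = 3
  deg(7) = 2
  deg(8) = 7

Step 2: Count vertices with odd degree:
  Odd-degree vertices: 1, 2, 3, 4, 6, 8 (6 total)

Step 3: Apply Euler's theorem:
  - Eulerian circuit exists iff graph is connected and all vertices have even degree
  - Eulerian path exists iff graph is connected and has 0 or 2 odd-degree vertices

Graph has 6 odd-degree vertices (need 0 or 2).
Neither Eulerian path nor Eulerian circuit exists.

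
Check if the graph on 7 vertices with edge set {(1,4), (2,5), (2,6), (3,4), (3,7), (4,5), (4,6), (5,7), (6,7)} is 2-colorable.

Step 1: Attempt 2-coloring using BFS:
  Start at vertex 1, assign color 0
  Color vertex 4 with color 1 (neighbor of 1)
  Color vertex 3 with color 0 (neighbor of 4)
  Color vertex 5 with color 0 (neighbor of 4)
  Color vertex 6 with color 0 (neighbor of 4)
  Color vertex 7 with color 1 (neighbor of 3)
  Color vertex 2 with color 1 (neighbor of 5)

Step 2: 2-coloring succeeded. No conflicts found.
  Set A (color 0): {1, 3, 5, 6}
  Set B (color 1): {2, 4, 7}

The graph is bipartite with partition {1, 3, 5, 6}, {2, 4, 7}.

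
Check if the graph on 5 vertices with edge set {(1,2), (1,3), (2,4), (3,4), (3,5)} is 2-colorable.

Step 1: Attempt 2-coloring using BFS:
  Start at vertex 1, assign color 0
  Color vertex 2 with color 1 (neighbor of 1)
  Color vertex 3 with color 1 (neighbor of 1)
  Color vertex 4 with color 0 (neighbor of 2)
  Color vertex 5 with color 0 (neighbor of 3)

Step 2: 2-coloring succeeded. No conflicts found.
  Set A (color 0): {1, 4, 5}
  Set B (color 1): {2, 3}

The graph is bipartite with partition {1, 4, 5}, {2, 3}.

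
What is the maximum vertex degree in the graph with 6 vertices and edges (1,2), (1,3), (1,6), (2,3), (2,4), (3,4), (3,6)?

Step 1: Count edges incident to each vertex:
  deg(1) = 3 (neighbors: 2, 3, 6)
  deg(2) = 3 (neighbors: 1, 3, 4)
  deg(3) = 4 (neighbors: 1, 2, 4, 6)
  deg(4) = 2 (neighbors: 2, 3)
  deg(5) = 0 (neighbors: none)
  deg(6) = 2 (neighbors: 1, 3)

Step 2: Find maximum:
  max(3, 3, 4, 2, 0, 2) = 4 (vertex 3)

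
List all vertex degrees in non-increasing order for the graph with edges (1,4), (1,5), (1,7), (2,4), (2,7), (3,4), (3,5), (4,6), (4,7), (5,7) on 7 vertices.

Step 1: Count edges incident to each vertex:
  deg(1) = 3 (neighbors: 4, 5, 7)
  deg(2) = 2 (neighbors: 4, 7)
  deg(3) = 2 (neighbors: 4, 5)
  deg(4) = 5 (neighbors: 1, 2, 3, 6, 7)
  deg(5) = 3 (neighbors: 1, 3, 7)
  deg(6) = 1 (neighbors: 4)
  deg(7) = 4 (neighbors: 1, 2, 4, 5)

Step 2: Sort degrees in non-increasing order:
  Degrees: [3, 2, 2, 5, 3, 1, 4] -> sorted: [5, 4, 3, 3, 2, 2, 1]

Degree sequence: [5, 4, 3, 3, 2, 2, 1]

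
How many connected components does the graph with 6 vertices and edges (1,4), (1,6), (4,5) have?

Step 1: Build adjacency list from edges:
  1: 4, 6
  2: (none)
  3: (none)
  4: 1, 5
  5: 4
  6: 1

Step 2: Run BFS/DFS from vertex 1:
  Visited: {1, 4, 6, 5}
  Reached 4 of 6 vertices

Step 3: Only 4 of 6 vertices reached. Graph is disconnected.
Connected components: {1, 4, 5, 6}, {2}, {3}
Number of connected components: 3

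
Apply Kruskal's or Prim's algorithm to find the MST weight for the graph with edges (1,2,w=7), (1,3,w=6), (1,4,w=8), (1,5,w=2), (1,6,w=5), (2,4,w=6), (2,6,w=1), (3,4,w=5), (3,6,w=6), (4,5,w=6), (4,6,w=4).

Apply Kruskal's algorithm (sort edges by weight, add if no cycle):

Sorted edges by weight:
  (2,6) w=1
  (1,5) w=2
  (4,6) w=4
  (1,6) w=5
  (3,4) w=5
  (1,3) w=6
  (2,4) w=6
  (3,6) w=6
  (4,5) w=6
  (1,2) w=7
  (1,4) w=8

Add edge (2,6) w=1 -- no cycle. Running total: 1
Add edge (1,5) w=2 -- no cycle. Running total: 3
Add edge (4,6) w=4 -- no cycle. Running total: 7
Add edge (1,6) w=5 -- no cycle. Running total: 12
Add edge (3,4) w=5 -- no cycle. Running total: 17

MST edges: (2,6,w=1), (1,5,w=2), (4,6,w=4), (1,6,w=5), (3,4,w=5)
Total MST weight: 1 + 2 + 4 + 5 + 5 = 17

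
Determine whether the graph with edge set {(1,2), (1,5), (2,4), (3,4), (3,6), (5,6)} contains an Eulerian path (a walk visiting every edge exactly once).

Step 1: Find the degree of each vertex:
  deg(1) = 2
  deg(2) = 2
  deg(3) = 2
  deg(4) = 2
  deg(5) = 2
  deg(6) = 2

Step 2: Count vertices with odd degree:
  All vertices have even degree (0 odd-degree vertices)

Step 3: Apply Euler's theorem:
  - Eulerian circuit exists iff graph is connected and all vertices have even degree
  - Eulerian path exists iff graph is connected and has 0 or 2 odd-degree vertices

Graph is connected with 0 odd-degree vertices.
Both Eulerian circuit and Eulerian path exist.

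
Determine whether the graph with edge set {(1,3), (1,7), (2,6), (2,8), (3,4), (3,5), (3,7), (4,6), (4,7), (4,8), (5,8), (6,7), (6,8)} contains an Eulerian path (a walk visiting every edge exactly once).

Step 1: Find the degree of each vertex:
  deg(1) = 2
  deg(2) = 2
  deg(3) = 4
  deg(4) = 4
  deg(5) = 2
  deg(6) = 4
  deg(7) = 4
  deg(8) = 4

Step 2: Count vertices with odd degree:
  All vertices have even degree (0 odd-degree vertices)

Step 3: Apply Euler's theorem:
  - Eulerian circuit exists iff graph is connected and all vertices have even degree
  - Eulerian path exists iff graph is connected and has 0 or 2 odd-degree vertices

Graph is connected with 0 odd-degree vertices.
Both Eulerian circuit and Eulerian path exist.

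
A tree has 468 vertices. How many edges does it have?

A tree on n vertices always has exactly n - 1 edges.
For n = 468: edges = 468 - 1 = 467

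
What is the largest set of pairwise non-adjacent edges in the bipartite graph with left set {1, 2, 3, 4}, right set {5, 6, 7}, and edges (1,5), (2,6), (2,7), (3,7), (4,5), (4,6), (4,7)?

Step 1: List the neighbors of each left vertex:
  1: 5
  2: 6, 7
  3: 7
  4: 5, 6, 7

Step 2: Greedily match left vertices, then look for augmenting paths:
  Match 1 -- 5
  Match 2 -- 6
  Match 3 -- 7
  No augmenting path remains.

Step 3: Verify this is maximum:
  Matching size 3 = min(|L|, |R|) = min(4, 3), which is an upper bound, so this matching is maximum.

Maximum matching: {(1,5), (2,6), (3,7)}
Size: 3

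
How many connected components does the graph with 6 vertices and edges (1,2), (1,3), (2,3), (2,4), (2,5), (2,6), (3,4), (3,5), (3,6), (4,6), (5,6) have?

Step 1: Build adjacency list from edges:
  1: 2, 3
  2: 1, 3, 4, 5, 6
  3: 1, 2, 4, 5, 6
  4: 2, 3, 6
  5: 2, 3, 6
  6: 2, 3, 4, 5

Step 2: Run BFS/DFS from vertex 1:
  Visited: {1, 2, 3, 4, 5, 6}
  Reached 6 of 6 vertices

Step 3: All 6 vertices reached from vertex 1, so the graph is connected.
Number of connected components: 1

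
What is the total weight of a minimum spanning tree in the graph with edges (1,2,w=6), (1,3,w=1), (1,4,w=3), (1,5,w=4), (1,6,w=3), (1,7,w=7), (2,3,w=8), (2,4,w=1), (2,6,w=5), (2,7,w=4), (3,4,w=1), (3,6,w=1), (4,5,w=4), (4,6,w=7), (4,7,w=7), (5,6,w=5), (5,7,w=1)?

Apply Kruskal's algorithm (sort edges by weight, add if no cycle):

Sorted edges by weight:
  (1,3) w=1
  (2,4) w=1
  (3,4) w=1
  (3,6) w=1
  (5,7) w=1
  (1,6) w=3
  (1,4) w=3
  (1,5) w=4
  (2,7) w=4
  (4,5) w=4
  (2,6) w=5
  (5,6) w=5
  (1,2) w=6
  (1,7) w=7
  (4,6) w=7
  (4,7) w=7
  (2,3) w=8

Add edge (1,3) w=1 -- no cycle. Running total: 1
Add edge (2,4) w=1 -- no cycle. Running total: 2
Add edge (3,4) w=1 -- no cycle. Running total: 3
Add edge (3,6) w=1 -- no cycle. Running total: 4
Add edge (5,7) w=1 -- no cycle. Running total: 5
Skip edge (1,6) w=3 -- would create cycle
Skip edge (1,4) w=3 -- would create cycle
Add edge (1,5) w=4 -- no cycle. Running total: 9

MST edges: (1,3,w=1), (2,4,w=1), (3,4,w=1), (3,6,w=1), (5,7,w=1), (1,5,w=4)
Total MST weight: 1 + 1 + 1 + 1 + 1 + 4 = 9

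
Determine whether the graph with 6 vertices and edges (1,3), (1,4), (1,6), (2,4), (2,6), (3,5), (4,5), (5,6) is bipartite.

Step 1: Attempt 2-coloring using BFS:
  Start at vertex 1, assign color 0
  Color vertex 3 with color 1 (neighbor of 1)
  Color vertex 4 with color 1 (neighbor of 1)
  Color vertex 6 with color 1 (neighbor of 1)
  Color vertex 5 with color 0 (neighbor of 3)
  Color vertex 2 with color 0 (neighbor of 4)

Step 2: 2-coloring succeeded. No conflicts found.
  Set A (color 0): {1, 2, 5}
  Set B (color 1): {3, 4, 6}

The graph is bipartite with partition {1, 2, 5}, {3, 4, 6}.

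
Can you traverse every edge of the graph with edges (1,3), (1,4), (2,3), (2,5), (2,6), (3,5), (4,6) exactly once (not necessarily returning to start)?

Step 1: Find the degree of each vertex:
  deg(1) = 2
  deg(2) = 3
  deg(3) = 3
  deg(4) = 2
  deg(5) = 2
  deg(6) = 2

Step 2: Count vertices with odd degree:
  Odd-degree vertices: 2, 3 (2 total)

Step 3: Apply Euler's theorem:
  - Eulerian circuit exists iff graph is connected and all vertices have even degree
  - Eulerian path exists iff graph is connected and has 0 or 2 odd-degree vertices

Graph is connected with exactly 2 odd-degree vertices (2, 3).
Eulerian path exists (starting and ending at the odd-degree vertices), but no Eulerian circuit.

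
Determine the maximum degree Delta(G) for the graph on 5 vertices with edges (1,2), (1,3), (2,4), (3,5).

Step 1: Count edges incident to each vertex:
  deg(1) = 2 (neighbors: 2, 3)
  deg(2) = 2 (neighbors: 1, 4)
  deg(3) = 2 (neighbors: 1, 5)
  deg(4) = 1 (neighbors: 2)
  deg(5) = 1 (neighbors: 3)

Step 2: Find maximum:
  max(2, 2, 2, 1, 1) = 2 (vertex 1)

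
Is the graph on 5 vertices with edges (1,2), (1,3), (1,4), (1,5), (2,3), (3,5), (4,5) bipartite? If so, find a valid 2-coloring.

Step 1: Attempt 2-coloring using BFS:
  Start at vertex 1, assign color 0
  Color vertex 2 with color 1 (neighbor of 1)
  Color vertex 3 with color 1 (neighbor of 1)
  Color vertex 4 with color 1 (neighbor of 1)
  Color vertex 5 with color 1 (neighbor of 1)

Step 2: Conflict found! Vertices 2 and 3 are adjacent but have the same color.
This means the graph contains an odd cycle.

The graph is NOT bipartite.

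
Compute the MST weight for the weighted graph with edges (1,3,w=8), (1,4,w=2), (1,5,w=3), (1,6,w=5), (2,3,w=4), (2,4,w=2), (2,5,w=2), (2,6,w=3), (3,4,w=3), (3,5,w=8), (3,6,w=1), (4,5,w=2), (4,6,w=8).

Apply Kruskal's algorithm (sort edges by weight, add if no cycle):

Sorted edges by weight:
  (3,6) w=1
  (1,4) w=2
  (2,4) w=2
  (2,5) w=2
  (4,5) w=2
  (1,5) w=3
  (2,6) w=3
  (3,4) w=3
  (2,3) w=4
  (1,6) w=5
  (1,3) w=8
  (3,5) w=8
  (4,6) w=8

Add edge (3,6) w=1 -- no cycle. Running total: 1
Add edge (1,4) w=2 -- no cycle. Running total: 3
Add edge (2,4) w=2 -- no cycle. Running total: 5
Add edge (2,5) w=2 -- no cycle. Running total: 7
Skip edge (4,5) w=2 -- would create cycle
Skip edge (1,5) w=3 -- would create cycle
Add edge (2,6) w=3 -- no cycle. Running total: 10

MST edges: (3,6,w=1), (1,4,w=2), (2,4,w=2), (2,5,w=2), (2,6,w=3)
Total MST weight: 1 + 2 + 2 + 2 + 3 = 10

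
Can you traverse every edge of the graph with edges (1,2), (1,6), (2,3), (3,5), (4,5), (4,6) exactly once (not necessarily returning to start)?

Step 1: Find the degree of each vertex:
  deg(1) = 2
  deg(2) = 2
  deg(3) = 2
  deg(4) = 2
  deg(5) = 2
  deg(6) = 2

Step 2: Count vertices with odd degree:
  All vertices have even degree (0 odd-degree vertices)

Step 3: Apply Euler's theorem:
  - Eulerian circuit exists iff graph is connected and all vertices have even degree
  - Eulerian path exists iff graph is connected and has 0 or 2 odd-degree vertices

Graph is connected with 0 odd-degree vertices.
Both Eulerian circuit and Eulerian path exist.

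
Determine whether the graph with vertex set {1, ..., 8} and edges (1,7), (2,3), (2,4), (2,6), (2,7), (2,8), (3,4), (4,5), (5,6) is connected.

Step 1: Build adjacency list from edges:
  1: 7
  2: 3, 4, 6, 7, 8
  3: 2, 4
  4: 2, 3, 5
  5: 4, 6
  6: 2, 5
  7: 1, 2
  8: 2

Step 2: Run BFS/DFS from vertex 1:
  Visited: {1, 7, 2, 3, 4, 6, 8, 5}
  Reached 8 of 8 vertices

Step 3: All 8 vertices reached from vertex 1, so the graph is connected.
Answer: Yes, the graph is connected.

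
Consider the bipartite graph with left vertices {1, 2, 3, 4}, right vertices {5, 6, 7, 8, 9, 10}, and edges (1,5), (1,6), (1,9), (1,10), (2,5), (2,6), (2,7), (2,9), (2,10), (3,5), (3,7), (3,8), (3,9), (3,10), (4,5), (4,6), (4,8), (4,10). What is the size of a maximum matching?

Step 1: List the neighbors of each left vertex:
  1: 5, 6, 9, 10
  2: 5, 6, 7, 9, 10
  3: 5, 7, 8, 9, 10
  4: 5, 6, 8, 10

Step 2: Greedily match left vertices, then look for augmenting paths:
  Match 1 -- 5
  Match 2 -- 6
  Match 3 -- 7
  Match 4 -- 8
  No augmenting path remains.

Step 3: Verify this is maximum:
  Matching size 4 = min(|L|, |R|) = min(4, 6), which is an upper bound, so this matching is maximum.

Maximum matching: {(1,5), (2,6), (3,7), (4,8)}
Size: 4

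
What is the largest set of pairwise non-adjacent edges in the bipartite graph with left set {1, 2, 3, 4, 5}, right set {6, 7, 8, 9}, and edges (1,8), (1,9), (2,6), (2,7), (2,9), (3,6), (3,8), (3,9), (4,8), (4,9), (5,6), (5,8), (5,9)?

Step 1: List the neighbors of each left vertex:
  1: 8, 9
  2: 6, 7, 9
  3: 6, 8, 9
  4: 8, 9
  5: 6, 8, 9

Step 2: Greedily match left vertices, then look for augmenting paths:
  Match 1 -- 8
  Match 2 -- 7
  Match 3 -- 9
  Match 5 -- 6
  No augmenting path remains.

Step 3: Verify this is maximum:
  Matching size 4 = min(|L|, |R|) = min(5, 4), which is an upper bound, so this matching is maximum.

Maximum matching: {(1,8), (2,7), (3,9), (5,6)}
Size: 4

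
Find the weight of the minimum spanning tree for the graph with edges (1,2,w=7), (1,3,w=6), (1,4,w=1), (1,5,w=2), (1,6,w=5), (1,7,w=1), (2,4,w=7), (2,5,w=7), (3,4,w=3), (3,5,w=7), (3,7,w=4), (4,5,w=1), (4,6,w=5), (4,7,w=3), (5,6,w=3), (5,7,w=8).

Apply Kruskal's algorithm (sort edges by weight, add if no cycle):

Sorted edges by weight:
  (1,7) w=1
  (1,4) w=1
  (4,5) w=1
  (1,5) w=2
  (3,4) w=3
  (4,7) w=3
  (5,6) w=3
  (3,7) w=4
  (1,6) w=5
  (4,6) w=5
  (1,3) w=6
  (1,2) w=7
  (2,4) w=7
  (2,5) w=7
  (3,5) w=7
  (5,7) w=8

Add edge (1,7) w=1 -- no cycle. Running total: 1
Add edge (1,4) w=1 -- no cycle. Running total: 2
Add edge (4,5) w=1 -- no cycle. Running total: 3
Skip edge (1,5) w=2 -- would create cycle
Add edge (3,4) w=3 -- no cycle. Running total: 6
Skip edge (4,7) w=3 -- would create cycle
Add edge (5,6) w=3 -- no cycle. Running total: 9
Skip edge (3,7) w=4 -- would create cycle
Skip edge (1,6) w=5 -- would create cycle
Skip edge (4,6) w=5 -- would create cycle
Skip edge (1,3) w=6 -- would create cycle
Add edge (1,2) w=7 -- no cycle. Running total: 16

MST edges: (1,7,w=1), (1,4,w=1), (4,5,w=1), (3,4,w=3), (5,6,w=3), (1,2,w=7)
Total MST weight: 1 + 1 + 1 + 3 + 3 + 7 = 16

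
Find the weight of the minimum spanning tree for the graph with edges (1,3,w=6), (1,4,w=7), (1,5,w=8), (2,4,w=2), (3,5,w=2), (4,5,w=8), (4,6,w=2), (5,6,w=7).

Apply Kruskal's algorithm (sort edges by weight, add if no cycle):

Sorted edges by weight:
  (2,4) w=2
  (3,5) w=2
  (4,6) w=2
  (1,3) w=6
  (1,4) w=7
  (5,6) w=7
  (1,5) w=8
  (4,5) w=8

Add edge (2,4) w=2 -- no cycle. Running total: 2
Add edge (3,5) w=2 -- no cycle. Running total: 4
Add edge (4,6) w=2 -- no cycle. Running total: 6
Add edge (1,3) w=6 -- no cycle. Running total: 12
Add edge (1,4) w=7 -- no cycle. Running total: 19

MST edges: (2,4,w=2), (3,5,w=2), (4,6,w=2), (1,3,w=6), (1,4,w=7)
Total MST weight: 2 + 2 + 2 + 6 + 7 = 19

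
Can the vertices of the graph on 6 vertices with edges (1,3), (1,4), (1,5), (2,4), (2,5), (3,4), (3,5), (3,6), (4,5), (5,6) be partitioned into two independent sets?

Step 1: Attempt 2-coloring using BFS:
  Start at vertex 1, assign color 0
  Color vertex 3 with color 1 (neighbor of 1)
  Color vertex 4 with color 1 (neighbor of 1)
  Color vertex 5 with color 1 (neighbor of 1)

Step 2: Conflict found! Vertices 3 and 4 are adjacent but have the same color.
This means the graph contains an odd cycle.

The graph is NOT bipartite.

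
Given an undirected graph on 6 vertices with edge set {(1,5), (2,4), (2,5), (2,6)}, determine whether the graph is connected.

Step 1: Build adjacency list from edges:
  1: 5
  2: 4, 5, 6
  3: (none)
  4: 2
  5: 1, 2
  6: 2

Step 2: Run BFS/DFS from vertex 1:
  Visited: {1, 5, 2, 4, 6}
  Reached 5 of 6 vertices

Step 3: Only 5 of 6 vertices reached. Graph is disconnected.
Connected components: {1, 2, 4, 5, 6}, {3}
Answer: No, the graph is not connected (2 components).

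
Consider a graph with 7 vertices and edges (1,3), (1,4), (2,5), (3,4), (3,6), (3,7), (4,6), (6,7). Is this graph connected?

Step 1: Build adjacency list from edges:
  1: 3, 4
  2: 5
  3: 1, 4, 6, 7
  4: 1, 3, 6
  5: 2
  6: 3, 4, 7
  7: 3, 6

Step 2: Run BFS/DFS from vertex 1:
  Visited: {1, 3, 4, 6, 7}
  Reached 5 of 7 vertices

Step 3: Only 5 of 7 vertices reached. Graph is disconnected.
Connected components: {1, 3, 4, 6, 7}, {2, 5}
Answer: No, the graph is not connected (2 components).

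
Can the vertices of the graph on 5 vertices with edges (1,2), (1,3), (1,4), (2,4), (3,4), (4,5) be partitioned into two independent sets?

Step 1: Attempt 2-coloring using BFS:
  Start at vertex 1, assign color 0
  Color vertex 2 with color 1 (neighbor of 1)
  Color vertex 3 with color 1 (neighbor of 1)
  Color vertex 4 with color 1 (neighbor of 1)

Step 2: Conflict found! Vertices 2 and 4 are adjacent but have the same color.
This means the graph contains an odd cycle.

The graph is NOT bipartite.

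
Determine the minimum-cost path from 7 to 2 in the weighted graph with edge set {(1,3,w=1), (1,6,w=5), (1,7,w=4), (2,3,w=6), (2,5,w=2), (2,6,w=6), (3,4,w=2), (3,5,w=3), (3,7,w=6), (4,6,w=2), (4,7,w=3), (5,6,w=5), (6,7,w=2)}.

Step 1: Build adjacency list with weights:
  1: 3(w=1), 6(w=5), 7(w=4)
  2: 3(w=6), 5(w=2), 6(w=6)
  3: 1(w=1), 2(w=6), 4(w=2), 5(w=3), 7(w=6)
  4: 3(w=2), 6(w=2), 7(w=3)
  5: 2(w=2), 3(w=3), 6(w=5)
  6: 1(w=5), 2(w=6), 4(w=2), 5(w=5), 7(w=2)
  7: 1(w=4), 3(w=6), 4(w=3), 6(w=2)

Step 2: Apply Dijkstra's algorithm from vertex 7:
  Visit vertex 7 (distance=0)
    Update dist[1] = 4
    Update dist[3] = 6
    Update dist[4] = 3
    Update dist[6] = 2
  Visit vertex 6 (distance=2)
    Update dist[2] = 8
    Update dist[5] = 7
  Visit vertex 4 (distance=3)
    Update dist[3] = 5
  Visit vertex 1 (distance=4)
  Visit vertex 3 (distance=5)
  Visit vertex 5 (distance=7)
  Visit vertex 2 (distance=8)

Step 3: Shortest path: 7 -> 6 -> 2
Total weight: 2 + 6 = 8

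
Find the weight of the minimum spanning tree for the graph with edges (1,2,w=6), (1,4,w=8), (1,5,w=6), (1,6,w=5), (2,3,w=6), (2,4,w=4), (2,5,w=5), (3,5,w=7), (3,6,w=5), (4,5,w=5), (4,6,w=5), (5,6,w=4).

Apply Kruskal's algorithm (sort edges by weight, add if no cycle):

Sorted edges by weight:
  (2,4) w=4
  (5,6) w=4
  (1,6) w=5
  (2,5) w=5
  (3,6) w=5
  (4,5) w=5
  (4,6) w=5
  (1,2) w=6
  (1,5) w=6
  (2,3) w=6
  (3,5) w=7
  (1,4) w=8

Add edge (2,4) w=4 -- no cycle. Running total: 4
Add edge (5,6) w=4 -- no cycle. Running total: 8
Add edge (1,6) w=5 -- no cycle. Running total: 13
Add edge (2,5) w=5 -- no cycle. Running total: 18
Add edge (3,6) w=5 -- no cycle. Running total: 23

MST edges: (2,4,w=4), (5,6,w=4), (1,6,w=5), (2,5,w=5), (3,6,w=5)
Total MST weight: 4 + 4 + 5 + 5 + 5 = 23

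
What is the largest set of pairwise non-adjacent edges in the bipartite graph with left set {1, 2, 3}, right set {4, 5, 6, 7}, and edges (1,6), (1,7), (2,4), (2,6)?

Step 1: List the neighbors of each left vertex:
  1: 6, 7
  2: 4, 6
  3: (none)

Step 2: Greedily match left vertices, then look for augmenting paths:
  Match 1 -- 6
  Match 2 -- 4
  No augmenting path remains.

Step 3: Verify this is maximum:
  Matching has size 2. The vertex set {1, 2} covers every edge and has size 2; any matching has at most one edge per cover vertex, so 2 is maximum (König's theorem).

Maximum matching: {(1,6), (2,4)}
Size: 2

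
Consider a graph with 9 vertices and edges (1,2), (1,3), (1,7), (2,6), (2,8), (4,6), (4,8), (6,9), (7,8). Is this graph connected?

Step 1: Build adjacency list from edges:
  1: 2, 3, 7
  2: 1, 6, 8
  3: 1
  4: 6, 8
  5: (none)
  6: 2, 4, 9
  7: 1, 8
  8: 2, 4, 7
  9: 6

Step 2: Run BFS/DFS from vertex 1:
  Visited: {1, 2, 3, 7, 6, 8, 4, 9}
  Reached 8 of 9 vertices

Step 3: Only 8 of 9 vertices reached. Graph is disconnected.
Connected components: {1, 2, 3, 4, 6, 7, 8, 9}, {5}
Answer: No, the graph is not connected (2 components).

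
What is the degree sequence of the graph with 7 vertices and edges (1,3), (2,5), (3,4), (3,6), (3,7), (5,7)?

Step 1: Count edges incident to each vertex:
  deg(1) = 1 (neighbors: 3)
  deg(2) = 1 (neighbors: 5)
  deg(3) = 4 (neighbors: 1, 4, 6, 7)
  deg(4) = 1 (neighbors: 3)
  deg(5) = 2 (neighbors: 2, 7)
  deg(6) = 1 (neighbors: 3)
  deg(7) = 2 (neighbors: 3, 5)

Step 2: Sort degrees in non-increasing order:
  Degrees: [1, 1, 4, 1, 2, 1, 2] -> sorted: [4, 2, 2, 1, 1, 1, 1]

Degree sequence: [4, 2, 2, 1, 1, 1, 1]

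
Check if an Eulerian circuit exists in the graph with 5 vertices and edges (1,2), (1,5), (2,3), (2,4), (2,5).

Step 1: Find the degree of each vertex:
  deg(1) = 2
  deg(2) = 4
  deg(3) = 1
  deg(4) = 1
  deg(5) = 2

Step 2: Count vertices with odd degree:
  Odd-degree vertices: 3, 4 (2 total)

Step 3: Apply Euler's theorem:
  - Eulerian circuit exists iff graph is connected and all vertices have even degree
  - Eulerian path exists iff graph is connected and has 0 or 2 odd-degree vertices

Graph is connected with exactly 2 odd-degree vertices (3, 4).
Eulerian path exists (starting and ending at the odd-degree vertices), but no Eulerian circuit.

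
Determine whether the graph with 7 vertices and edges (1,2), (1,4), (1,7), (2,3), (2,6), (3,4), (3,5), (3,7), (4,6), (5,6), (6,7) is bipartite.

Step 1: Attempt 2-coloring using BFS:
  Start at vertex 1, assign color 0
  Color vertex 2 with color 1 (neighbor of 1)
  Color vertex 4 with color 1 (neighbor of 1)
  Color vertex 7 with color 1 (neighbor of 1)
  Color vertex 3 with color 0 (neighbor of 2)
  Color vertex 6 with color 0 (neighbor of 2)
  Color vertex 5 with color 1 (neighbor of 3)

Step 2: 2-coloring succeeded. No conflicts found.
  Set A (color 0): {1, 3, 6}
  Set B (color 1): {2, 4, 5, 7}

The graph is bipartite with partition {1, 3, 6}, {2, 4, 5, 7}.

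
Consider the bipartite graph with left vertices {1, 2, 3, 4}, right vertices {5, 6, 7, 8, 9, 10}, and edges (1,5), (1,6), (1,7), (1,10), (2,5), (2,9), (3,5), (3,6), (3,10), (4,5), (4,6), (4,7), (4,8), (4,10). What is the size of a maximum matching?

Step 1: List the neighbors of each left vertex:
  1: 5, 6, 7, 10
  2: 5, 9
  3: 5, 6, 10
  4: 5, 6, 7, 8, 10

Step 2: Greedily match left vertices, then look for augmenting paths:
  Match 1 -- 5
  Match 2 -- 9
  Match 3 -- 6
  Match 4 -- 7
  No augmenting path remains.

Step 3: Verify this is maximum:
  Matching size 4 = min(|L|, |R|) = min(4, 6), which is an upper bound, so this matching is maximum.

Maximum matching: {(1,5), (2,9), (3,6), (4,7)}
Size: 4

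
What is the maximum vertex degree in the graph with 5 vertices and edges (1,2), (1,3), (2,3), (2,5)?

Step 1: Count edges incident to each vertex:
  deg(1) = 2 (neighbors: 2, 3)
  deg(2) = 3 (neighbors: 1, 3, 5)
  deg(3) = 2 (neighbors: 1, 2)
  deg(4) = 0 (neighbors: none)
  deg(5) = 1 (neighbors: 2)

Step 2: Find maximum:
  max(2, 3, 2, 0, 1) = 3 (vertex 2)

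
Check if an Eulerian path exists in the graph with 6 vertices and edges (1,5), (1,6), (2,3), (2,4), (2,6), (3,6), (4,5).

Step 1: Find the degree of each vertex:
  deg(1) = 2
  deg(2) = 3
  deg(3) = 2
  deg(4) = 2
  deg(5) = 2
  deg(6) = 3

Step 2: Count vertices with odd degree:
  Odd-degree vertices: 2, 6 (2 total)

Step 3: Apply Euler's theorem:
  - Eulerian circuit exists iff graph is connected and all vertices have even degree
  - Eulerian path exists iff graph is connected and has 0 or 2 odd-degree vertices

Graph is connected with exactly 2 odd-degree vertices (2, 6).
Eulerian path exists (starting and ending at the odd-degree vertices), but no Eulerian circuit.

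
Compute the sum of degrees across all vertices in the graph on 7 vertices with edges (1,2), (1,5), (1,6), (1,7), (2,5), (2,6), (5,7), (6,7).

Step 1: Count edges incident to each vertex:
  deg(1) = 4 (neighbors: 2, 5, 6, 7)
  deg(2) = 3 (neighbors: 1, 5, 6)
  deg(3) = 0 (neighbors: none)
  deg(4) = 0 (neighbors: none)
  deg(5) = 3 (neighbors: 1, 2, 7)
  deg(6) = 3 (neighbors: 1, 2, 7)
  deg(7) = 3 (neighbors: 1, 5, 6)

Step 2: Sum all degrees:
  4 + 3 + 0 + 0 + 3 + 3 + 3 = 16

Verification: sum of degrees = 2 * |E| = 2 * 8 = 16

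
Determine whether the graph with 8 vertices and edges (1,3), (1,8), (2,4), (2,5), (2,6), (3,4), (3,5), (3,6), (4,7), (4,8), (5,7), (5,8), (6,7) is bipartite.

Step 1: Attempt 2-coloring using BFS:
  Start at vertex 1, assign color 0
  Color vertex 3 with color 1 (neighbor of 1)
  Color vertex 8 with color 1 (neighbor of 1)
  Color vertex 4 with color 0 (neighbor of 3)
  Color vertex 5 with color 0 (neighbor of 3)
  Color vertex 6 with color 0 (neighbor of 3)
  Color vertex 2 with color 1 (neighbor of 4)
  Color vertex 7 with color 1 (neighbor of 4)

Step 2: 2-coloring succeeded. No conflicts found.
  Set A (color 0): {1, 4, 5, 6}
  Set B (color 1): {2, 3, 7, 8}

The graph is bipartite with partition {1, 4, 5, 6}, {2, 3, 7, 8}.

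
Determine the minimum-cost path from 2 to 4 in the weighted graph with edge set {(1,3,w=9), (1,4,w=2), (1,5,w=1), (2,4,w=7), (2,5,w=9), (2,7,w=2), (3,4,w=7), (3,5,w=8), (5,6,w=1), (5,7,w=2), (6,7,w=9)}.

Step 1: Build adjacency list with weights:
  1: 3(w=9), 4(w=2), 5(w=1)
  2: 4(w=7), 5(w=9), 7(w=2)
  3: 1(w=9), 4(w=7), 5(w=8)
  4: 1(w=2), 2(w=7), 3(w=7)
  5: 1(w=1), 2(w=9), 3(w=8), 6(w=1), 7(w=2)
  6: 5(w=1), 7(w=9)
  7: 2(w=2), 5(w=2), 6(w=9)

Step 2: Apply Dijkstra's algorithm from vertex 2:
  Visit vertex 2 (distance=0)
    Update dist[4] = 7
    Update dist[5] = 9
    Update dist[7] = 2
  Visit vertex 7 (distance=2)
    Update dist[5] = 4
    Update dist[6] = 11
  Visit vertex 5 (distance=4)
    Update dist[1] = 5
    Update dist[3] = 12
    Update dist[6] = 5
  Visit vertex 1 (distance=5)
  Visit vertex 6 (distance=5)
  Visit vertex 4 (distance=7)

Step 3: Shortest path: 2 -> 4
Total weight: 7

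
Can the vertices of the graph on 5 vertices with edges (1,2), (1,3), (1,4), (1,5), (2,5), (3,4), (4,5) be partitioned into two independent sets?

Step 1: Attempt 2-coloring using BFS:
  Start at vertex 1, assign color 0
  Color vertex 2 with color 1 (neighbor of 1)
  Color vertex 3 with color 1 (neighbor of 1)
  Color vertex 4 with color 1 (neighbor of 1)
  Color vertex 5 with color 1 (neighbor of 1)

Step 2: Conflict found! Vertices 2 and 5 are adjacent but have the same color.
This means the graph contains an odd cycle.

The graph is NOT bipartite.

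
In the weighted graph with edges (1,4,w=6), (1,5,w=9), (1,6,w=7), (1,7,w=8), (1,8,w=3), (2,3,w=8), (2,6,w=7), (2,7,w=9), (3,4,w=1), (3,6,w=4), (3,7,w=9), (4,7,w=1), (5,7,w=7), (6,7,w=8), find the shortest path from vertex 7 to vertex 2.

Step 1: Build adjacency list with weights:
  1: 4(w=6), 5(w=9), 6(w=7), 7(w=8), 8(w=3)
  2: 3(w=8), 6(w=7), 7(w=9)
  3: 2(w=8), 4(w=1), 6(w=4), 7(w=9)
  4: 1(w=6), 3(w=1), 7(w=1)
  5: 1(w=9), 7(w=7)
  6: 1(w=7), 2(w=7), 3(w=4), 7(w=8)
  7: 1(w=8), 2(w=9), 3(w=9), 4(w=1), 5(w=7), 6(w=8)
  8: 1(w=3)

Step 2: Apply Dijkstra's algorithm from vertex 7:
  Visit vertex 7 (distance=0)
    Update dist[1] = 8
    Update dist[2] = 9
    Update dist[3] = 9
    Update dist[4] = 1
    Update dist[5] = 7
    Update dist[6] = 8
  Visit vertex 4 (distance=1)
    Update dist[1] = 7
    Update dist[3] = 2
  Visit vertex 3 (distance=2)
    Update dist[6] = 6
  Visit vertex 6 (distance=6)
  Visit vertex 1 (distance=7)
    Update dist[8] = 10
  Visit vertex 5 (distance=7)
  Visit vertex 2 (distance=9)

Step 3: Shortest path: 7 -> 2
Total weight: 9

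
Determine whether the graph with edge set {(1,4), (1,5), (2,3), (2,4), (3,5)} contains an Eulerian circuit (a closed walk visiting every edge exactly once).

Step 1: Find the degree of each vertex:
  deg(1) = 2
  deg(2) = 2
  deg(3) = 2
  deg(4) = 2
  deg(5) = 2

Step 2: Count vertices with odd degree:
  All vertices have even degree (0 odd-degree vertices)

Step 3: Apply Euler's theorem:
  - Eulerian circuit exists iff graph is connected and all vertices have even degree
  - Eulerian path exists iff graph is connected and has 0 or 2 odd-degree vertices

Graph is connected with 0 odd-degree vertices.
Both Eulerian circuit and Eulerian path exist.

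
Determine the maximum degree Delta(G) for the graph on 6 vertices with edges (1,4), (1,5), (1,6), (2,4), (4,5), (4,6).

Step 1: Count edges incident to each vertex:
  deg(1) = 3 (neighbors: 4, 5, 6)
  deg(2) = 1 (neighbors: 4)
  deg(3) = 0 (neighbors: none)
  deg(4) = 4 (neighbors: 1, 2, 5, 6)
  deg(5) = 2 (neighbors: 1, 4)
  deg(6) = 2 (neighbors: 1, 4)

Step 2: Find maximum:
  max(3, 1, 0, 4, 2, 2) = 4 (vertex 4)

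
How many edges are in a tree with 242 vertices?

A tree on n vertices always has exactly n - 1 edges.
For n = 242: edges = 242 - 1 = 241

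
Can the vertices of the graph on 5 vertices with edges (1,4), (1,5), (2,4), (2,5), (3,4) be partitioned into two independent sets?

Step 1: Attempt 2-coloring using BFS:
  Start at vertex 1, assign color 0
  Color vertex 4 with color 1 (neighbor of 1)
  Color vertex 5 with color 1 (neighbor of 1)
  Color vertex 2 with color 0 (neighbor of 4)
  Color vertex 3 with color 0 (neighbor of 4)

Step 2: 2-coloring succeeded. No conflicts found.
  Set A (color 0): {1, 2, 3}
  Set B (color 1): {4, 5}

The graph is bipartite with partition {1, 2, 3}, {4, 5}.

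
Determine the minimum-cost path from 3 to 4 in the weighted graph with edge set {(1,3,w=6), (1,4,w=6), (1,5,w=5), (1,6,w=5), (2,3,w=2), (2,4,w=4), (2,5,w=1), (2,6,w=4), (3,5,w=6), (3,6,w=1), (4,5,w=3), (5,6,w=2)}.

Step 1: Build adjacency list with weights:
  1: 3(w=6), 4(w=6), 5(w=5), 6(w=5)
  2: 3(w=2), 4(w=4), 5(w=1), 6(w=4)
  3: 1(w=6), 2(w=2), 5(w=6), 6(w=1)
  4: 1(w=6), 2(w=4), 5(w=3)
  5: 1(w=5), 2(w=1), 3(w=6), 4(w=3), 6(w=2)
  6: 1(w=5), 2(w=4), 3(w=1), 5(w=2)

Step 2: Apply Dijkstra's algorithm from vertex 3:
  Visit vertex 3 (distance=0)
    Update dist[1] = 6
    Update dist[2] = 2
    Update dist[5] = 6
    Update dist[6] = 1
  Visit vertex 6 (distance=1)
    Update dist[5] = 3
  Visit vertex 2 (distance=2)
    Update dist[4] = 6
  Visit vertex 5 (distance=3)
  Visit vertex 1 (distance=6)
  Visit vertex 4 (distance=6)

Step 3: Shortest path: 3 -> 2 -> 4
Total weight: 2 + 4 = 6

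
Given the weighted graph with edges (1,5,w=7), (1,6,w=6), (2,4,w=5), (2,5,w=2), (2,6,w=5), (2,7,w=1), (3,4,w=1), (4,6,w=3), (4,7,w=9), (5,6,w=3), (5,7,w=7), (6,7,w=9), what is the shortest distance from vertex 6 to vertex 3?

Step 1: Build adjacency list with weights:
  1: 5(w=7), 6(w=6)
  2: 4(w=5), 5(w=2), 6(w=5), 7(w=1)
  3: 4(w=1)
  4: 2(w=5), 3(w=1), 6(w=3), 7(w=9)
  5: 1(w=7), 2(w=2), 6(w=3), 7(w=7)
  6: 1(w=6), 2(w=5), 4(w=3), 5(w=3), 7(w=9)
  7: 2(w=1), 4(w=9), 5(w=7), 6(w=9)

Step 2: Apply Dijkstra's algorithm from vertex 6:
  Visit vertex 6 (distance=0)
    Update dist[1] = 6
    Update dist[2] = 5
    Update dist[4] = 3
    Update dist[5] = 3
    Update dist[7] = 9
  Visit vertex 4 (distance=3)
    Update dist[3] = 4
  Visit vertex 5 (distance=3)
  Visit vertex 3 (distance=4)

Step 3: Shortest path: 6 -> 4 -> 3
Total weight: 3 + 1 = 4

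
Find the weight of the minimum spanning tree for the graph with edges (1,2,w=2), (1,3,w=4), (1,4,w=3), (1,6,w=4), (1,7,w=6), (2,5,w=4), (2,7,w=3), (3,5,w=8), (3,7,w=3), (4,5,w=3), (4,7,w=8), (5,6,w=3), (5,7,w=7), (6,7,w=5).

Apply Kruskal's algorithm (sort edges by weight, add if no cycle):

Sorted edges by weight:
  (1,2) w=2
  (1,4) w=3
  (2,7) w=3
  (3,7) w=3
  (4,5) w=3
  (5,6) w=3
  (1,3) w=4
  (1,6) w=4
  (2,5) w=4
  (6,7) w=5
  (1,7) w=6
  (5,7) w=7
  (3,5) w=8
  (4,7) w=8

Add edge (1,2) w=2 -- no cycle. Running total: 2
Add edge (1,4) w=3 -- no cycle. Running total: 5
Add edge (2,7) w=3 -- no cycle. Running total: 8
Add edge (3,7) w=3 -- no cycle. Running total: 11
Add edge (4,5) w=3 -- no cycle. Running total: 14
Add edge (5,6) w=3 -- no cycle. Running total: 17

MST edges: (1,2,w=2), (1,4,w=3), (2,7,w=3), (3,7,w=3), (4,5,w=3), (5,6,w=3)
Total MST weight: 2 + 3 + 3 + 3 + 3 + 3 = 17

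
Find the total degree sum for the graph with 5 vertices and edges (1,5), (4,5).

Step 1: Count edges incident to each vertex:
  deg(1) = 1 (neighbors: 5)
  deg(2) = 0 (neighbors: none)
  deg(3) = 0 (neighbors: none)
  deg(4) = 1 (neighbors: 5)
  deg(5) = 2 (neighbors: 1, 4)

Step 2: Sum all degrees:
  1 + 0 + 0 + 1 + 2 = 4

Verification: sum of degrees = 2 * |E| = 2 * 2 = 4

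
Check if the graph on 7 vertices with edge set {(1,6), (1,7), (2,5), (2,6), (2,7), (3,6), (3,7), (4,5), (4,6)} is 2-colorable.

Step 1: Attempt 2-coloring using BFS:
  Start at vertex 1, assign color 0
  Color vertex 6 with color 1 (neighbor of 1)
  Color vertex 7 with color 1 (neighbor of 1)
  Color vertex 2 with color 0 (neighbor of 6)
  Color vertex 3 with color 0 (neighbor of 6)
  Color vertex 4 with color 0 (neighbor of 6)
  Color vertex 5 with color 1 (neighbor of 2)

Step 2: 2-coloring succeeded. No conflicts found.
  Set A (color 0): {1, 2, 3, 4}
  Set B (color 1): {5, 6, 7}

The graph is bipartite with partition {1, 2, 3, 4}, {5, 6, 7}.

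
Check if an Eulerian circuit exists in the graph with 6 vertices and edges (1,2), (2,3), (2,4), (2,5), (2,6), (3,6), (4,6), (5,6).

Step 1: Find the degree of each vertex:
  deg(1) = 1
  deg(2) = 5
  deg(3) = 2
  deg(4) = 2
  deg(5) = 2
  deg(6) = 4

Step 2: Count vertices with odd degree:
  Odd-degree vertices: 1, 2 (2 total)

Step 3: Apply Euler's theorem:
  - Eulerian circuit exists iff graph is connected and all vertices have even degree
  - Eulerian path exists iff graph is connected and has 0 or 2 odd-degree vertices

Graph is connected with exactly 2 odd-degree vertices (1, 2).
Eulerian path exists (starting and ending at the odd-degree vertices), but no Eulerian circuit.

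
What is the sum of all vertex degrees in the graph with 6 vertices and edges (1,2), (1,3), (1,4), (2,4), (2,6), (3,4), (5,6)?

Step 1: Count edges incident to each vertex:
  deg(1) = 3 (neighbors: 2, 3, 4)
  deg(2) = 3 (neighbors: 1, 4, 6)
  deg(3) = 2 (neighbors: 1, 4)
  deg(4) = 3 (neighbors: 1, 2, 3)
  deg(5) = 1 (neighbors: 6)
  deg(6) = 2 (neighbors: 2, 5)

Step 2: Sum all degrees:
  3 + 3 + 2 + 3 + 1 + 2 = 14

Verification: sum of degrees = 2 * |E| = 2 * 7 = 14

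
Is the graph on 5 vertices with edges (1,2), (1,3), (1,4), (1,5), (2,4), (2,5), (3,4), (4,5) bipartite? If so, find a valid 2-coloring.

Step 1: Attempt 2-coloring using BFS:
  Start at vertex 1, assign color 0
  Color vertex 2 with color 1 (neighbor of 1)
  Color vertex 3 with color 1 (neighbor of 1)
  Color vertex 4 with color 1 (neighbor of 1)
  Color vertex 5 with color 1 (neighbor of 1)

Step 2: Conflict found! Vertices 2 and 4 are adjacent but have the same color.
This means the graph contains an odd cycle.

The graph is NOT bipartite.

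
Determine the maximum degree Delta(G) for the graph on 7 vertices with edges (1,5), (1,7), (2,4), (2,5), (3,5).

Step 1: Count edges incident to each vertex:
  deg(1) = 2 (neighbors: 5, 7)
  deg(2) = 2 (neighbors: 4, 5)
  deg(3) = 1 (neighbors: 5)
  deg(4) = 1 (neighbors: 2)
  deg(5) = 3 (neighbors: 1, 2, 3)
  deg(6) = 0 (neighbors: none)
  deg(7) = 1 (neighbors: 1)

Step 2: Find maximum:
  max(2, 2, 1, 1, 3, 0, 1) = 3 (vertex 5)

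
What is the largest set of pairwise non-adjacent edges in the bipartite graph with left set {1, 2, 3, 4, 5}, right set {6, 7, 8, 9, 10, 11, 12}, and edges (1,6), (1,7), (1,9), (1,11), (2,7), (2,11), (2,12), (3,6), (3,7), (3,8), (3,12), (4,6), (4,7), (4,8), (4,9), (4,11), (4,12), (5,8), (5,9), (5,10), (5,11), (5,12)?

Step 1: List the neighbors of each left vertex:
  1: 6, 7, 9, 11
  2: 7, 11, 12
  3: 6, 7, 8, 12
  4: 6, 7, 8, 9, 11, 12
  5: 8, 9, 10, 11, 12

Step 2: Greedily match left vertices, then look for augmenting paths:
  Match 1 -- 6
  Match 2 -- 7
  Match 3 -- 8
  Match 4 -- 9
  Match 5 -- 10
  No augmenting path remains.

Step 3: Verify this is maximum:
  Matching size 5 = min(|L|, |R|) = min(5, 7), which is an upper bound, so this matching is maximum.

Maximum matching: {(1,6), (2,7), (3,8), (4,9), (5,10)}
Size: 5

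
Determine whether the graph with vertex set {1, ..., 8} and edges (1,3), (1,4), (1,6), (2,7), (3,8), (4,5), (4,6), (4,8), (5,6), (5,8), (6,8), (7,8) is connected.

Step 1: Build adjacency list from edges:
  1: 3, 4, 6
  2: 7
  3: 1, 8
  4: 1, 5, 6, 8
  5: 4, 6, 8
  6: 1, 4, 5, 8
  7: 2, 8
  8: 3, 4, 5, 6, 7

Step 2: Run BFS/DFS from vertex 1:
  Visited: {1, 3, 4, 6, 8, 5, 7, 2}
  Reached 8 of 8 vertices

Step 3: All 8 vertices reached from vertex 1, so the graph is connected.
Answer: Yes, the graph is connected.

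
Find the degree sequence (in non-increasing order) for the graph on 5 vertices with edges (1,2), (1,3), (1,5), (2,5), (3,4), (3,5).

Step 1: Count edges incident to each vertex:
  deg(1) = 3 (neighbors: 2, 3, 5)
  deg(2) = 2 (neighbors: 1, 5)
  deg(3) = 3 (neighbors: 1, 4, 5)
  deg(4) = 1 (neighbors: 3)
  deg(5) = 3 (neighbors: 1, 2, 3)

Step 2: Sort degrees in non-increasing order:
  Degrees: [3, 2, 3, 1, 3] -> sorted: [3, 3, 3, 2, 1]

Degree sequence: [3, 3, 3, 2, 1]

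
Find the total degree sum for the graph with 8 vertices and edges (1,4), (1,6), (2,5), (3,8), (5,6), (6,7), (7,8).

Step 1: Count edges incident to each vertex:
  deg(1) = 2 (neighbors: 4, 6)
  deg(2) = 1 (neighbors: 5)
  deg(3) = 1 (neighbors: 8)
  deg(4) = 1 (neighbors: 1)
  deg(5) = 2 (neighbors: 2, 6)
  deg(6) = 3 (neighbors: 1, 5, 7)
  deg(7) = 2 (neighbors: 6, 8)
  deg(8) = 2 (neighbors: 3, 7)

Step 2: Sum all degrees:
  2 + 1 + 1 + 1 + 2 + 3 + 2 + 2 = 14

Verification: sum of degrees = 2 * |E| = 2 * 7 = 14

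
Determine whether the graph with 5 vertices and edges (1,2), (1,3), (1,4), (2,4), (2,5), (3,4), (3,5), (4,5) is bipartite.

Step 1: Attempt 2-coloring using BFS:
  Start at vertex 1, assign color 0
  Color vertex 2 with color 1 (neighbor of 1)
  Color vertex 3 with color 1 (neighbor of 1)
  Color vertex 4 with color 1 (neighbor of 1)

Step 2: Conflict found! Vertices 2 and 4 are adjacent but have the same color.
This means the graph contains an odd cycle.

The graph is NOT bipartite.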